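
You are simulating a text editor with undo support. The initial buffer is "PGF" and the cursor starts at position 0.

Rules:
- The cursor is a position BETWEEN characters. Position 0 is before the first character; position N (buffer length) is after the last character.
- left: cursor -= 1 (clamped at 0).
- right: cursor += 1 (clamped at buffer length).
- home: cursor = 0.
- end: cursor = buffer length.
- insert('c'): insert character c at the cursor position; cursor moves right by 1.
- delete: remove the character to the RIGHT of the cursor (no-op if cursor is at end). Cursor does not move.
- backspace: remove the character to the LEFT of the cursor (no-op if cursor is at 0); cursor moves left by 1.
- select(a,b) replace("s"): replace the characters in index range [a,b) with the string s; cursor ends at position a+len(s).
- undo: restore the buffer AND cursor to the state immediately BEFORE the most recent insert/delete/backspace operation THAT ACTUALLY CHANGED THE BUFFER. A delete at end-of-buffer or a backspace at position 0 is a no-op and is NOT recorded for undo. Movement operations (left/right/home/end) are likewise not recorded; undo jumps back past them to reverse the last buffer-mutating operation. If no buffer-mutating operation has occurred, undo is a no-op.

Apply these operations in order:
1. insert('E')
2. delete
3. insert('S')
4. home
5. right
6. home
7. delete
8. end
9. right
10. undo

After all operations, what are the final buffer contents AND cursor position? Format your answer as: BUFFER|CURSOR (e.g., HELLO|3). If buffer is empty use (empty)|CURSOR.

After op 1 (insert('E')): buf='EPGF' cursor=1
After op 2 (delete): buf='EGF' cursor=1
After op 3 (insert('S')): buf='ESGF' cursor=2
After op 4 (home): buf='ESGF' cursor=0
After op 5 (right): buf='ESGF' cursor=1
After op 6 (home): buf='ESGF' cursor=0
After op 7 (delete): buf='SGF' cursor=0
After op 8 (end): buf='SGF' cursor=3
After op 9 (right): buf='SGF' cursor=3
After op 10 (undo): buf='ESGF' cursor=0

Answer: ESGF|0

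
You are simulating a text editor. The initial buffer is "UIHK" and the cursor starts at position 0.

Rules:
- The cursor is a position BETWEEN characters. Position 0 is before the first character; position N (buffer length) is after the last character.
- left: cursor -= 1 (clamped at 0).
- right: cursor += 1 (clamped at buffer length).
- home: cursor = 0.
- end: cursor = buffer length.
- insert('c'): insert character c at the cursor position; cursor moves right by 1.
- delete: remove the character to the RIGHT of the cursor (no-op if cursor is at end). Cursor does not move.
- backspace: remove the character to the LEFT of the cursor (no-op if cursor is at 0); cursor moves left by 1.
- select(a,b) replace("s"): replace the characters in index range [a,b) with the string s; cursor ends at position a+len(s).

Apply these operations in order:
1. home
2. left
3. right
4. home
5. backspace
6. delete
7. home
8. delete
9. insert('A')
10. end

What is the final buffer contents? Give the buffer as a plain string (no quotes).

After op 1 (home): buf='UIHK' cursor=0
After op 2 (left): buf='UIHK' cursor=0
After op 3 (right): buf='UIHK' cursor=1
After op 4 (home): buf='UIHK' cursor=0
After op 5 (backspace): buf='UIHK' cursor=0
After op 6 (delete): buf='IHK' cursor=0
After op 7 (home): buf='IHK' cursor=0
After op 8 (delete): buf='HK' cursor=0
After op 9 (insert('A')): buf='AHK' cursor=1
After op 10 (end): buf='AHK' cursor=3

Answer: AHK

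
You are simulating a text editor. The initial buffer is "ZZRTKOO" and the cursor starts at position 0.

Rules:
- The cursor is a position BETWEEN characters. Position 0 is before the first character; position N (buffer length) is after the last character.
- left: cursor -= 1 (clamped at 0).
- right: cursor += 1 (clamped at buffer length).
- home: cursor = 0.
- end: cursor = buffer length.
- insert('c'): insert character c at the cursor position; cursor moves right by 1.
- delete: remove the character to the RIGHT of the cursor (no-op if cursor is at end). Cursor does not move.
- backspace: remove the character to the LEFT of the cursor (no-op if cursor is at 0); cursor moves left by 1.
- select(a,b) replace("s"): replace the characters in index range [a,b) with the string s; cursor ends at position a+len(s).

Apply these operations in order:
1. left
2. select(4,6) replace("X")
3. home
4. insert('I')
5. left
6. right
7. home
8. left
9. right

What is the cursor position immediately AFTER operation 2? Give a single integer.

Answer: 5

Derivation:
After op 1 (left): buf='ZZRTKOO' cursor=0
After op 2 (select(4,6) replace("X")): buf='ZZRTXO' cursor=5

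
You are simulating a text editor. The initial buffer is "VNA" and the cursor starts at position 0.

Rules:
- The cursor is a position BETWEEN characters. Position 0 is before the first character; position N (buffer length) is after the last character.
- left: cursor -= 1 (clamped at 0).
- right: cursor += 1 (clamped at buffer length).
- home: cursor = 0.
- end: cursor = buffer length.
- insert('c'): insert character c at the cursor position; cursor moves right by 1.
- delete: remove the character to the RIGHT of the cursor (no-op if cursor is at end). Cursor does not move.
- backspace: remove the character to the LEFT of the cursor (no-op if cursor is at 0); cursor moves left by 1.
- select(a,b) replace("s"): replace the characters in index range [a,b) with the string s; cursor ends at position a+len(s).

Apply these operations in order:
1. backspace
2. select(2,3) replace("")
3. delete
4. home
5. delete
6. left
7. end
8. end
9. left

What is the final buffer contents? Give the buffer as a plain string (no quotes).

After op 1 (backspace): buf='VNA' cursor=0
After op 2 (select(2,3) replace("")): buf='VN' cursor=2
After op 3 (delete): buf='VN' cursor=2
After op 4 (home): buf='VN' cursor=0
After op 5 (delete): buf='N' cursor=0
After op 6 (left): buf='N' cursor=0
After op 7 (end): buf='N' cursor=1
After op 8 (end): buf='N' cursor=1
After op 9 (left): buf='N' cursor=0

Answer: N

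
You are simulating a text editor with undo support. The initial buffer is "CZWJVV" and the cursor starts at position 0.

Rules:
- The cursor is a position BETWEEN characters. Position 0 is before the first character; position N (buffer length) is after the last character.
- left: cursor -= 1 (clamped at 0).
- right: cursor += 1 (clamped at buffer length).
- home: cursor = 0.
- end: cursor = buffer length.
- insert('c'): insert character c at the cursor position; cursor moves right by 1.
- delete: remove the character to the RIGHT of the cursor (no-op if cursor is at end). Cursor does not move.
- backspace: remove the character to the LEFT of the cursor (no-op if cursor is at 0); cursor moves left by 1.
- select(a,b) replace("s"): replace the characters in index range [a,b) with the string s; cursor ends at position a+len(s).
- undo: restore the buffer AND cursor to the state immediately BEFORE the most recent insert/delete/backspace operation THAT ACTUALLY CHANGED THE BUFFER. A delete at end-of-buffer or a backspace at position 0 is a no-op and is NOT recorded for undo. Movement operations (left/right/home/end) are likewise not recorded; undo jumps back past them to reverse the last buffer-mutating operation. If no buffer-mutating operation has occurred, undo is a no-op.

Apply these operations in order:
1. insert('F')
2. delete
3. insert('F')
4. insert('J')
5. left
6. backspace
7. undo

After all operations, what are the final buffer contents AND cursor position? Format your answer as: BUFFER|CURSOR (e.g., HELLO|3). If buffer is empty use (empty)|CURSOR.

Answer: FFJZWJVV|2

Derivation:
After op 1 (insert('F')): buf='FCZWJVV' cursor=1
After op 2 (delete): buf='FZWJVV' cursor=1
After op 3 (insert('F')): buf='FFZWJVV' cursor=2
After op 4 (insert('J')): buf='FFJZWJVV' cursor=3
After op 5 (left): buf='FFJZWJVV' cursor=2
After op 6 (backspace): buf='FJZWJVV' cursor=1
After op 7 (undo): buf='FFJZWJVV' cursor=2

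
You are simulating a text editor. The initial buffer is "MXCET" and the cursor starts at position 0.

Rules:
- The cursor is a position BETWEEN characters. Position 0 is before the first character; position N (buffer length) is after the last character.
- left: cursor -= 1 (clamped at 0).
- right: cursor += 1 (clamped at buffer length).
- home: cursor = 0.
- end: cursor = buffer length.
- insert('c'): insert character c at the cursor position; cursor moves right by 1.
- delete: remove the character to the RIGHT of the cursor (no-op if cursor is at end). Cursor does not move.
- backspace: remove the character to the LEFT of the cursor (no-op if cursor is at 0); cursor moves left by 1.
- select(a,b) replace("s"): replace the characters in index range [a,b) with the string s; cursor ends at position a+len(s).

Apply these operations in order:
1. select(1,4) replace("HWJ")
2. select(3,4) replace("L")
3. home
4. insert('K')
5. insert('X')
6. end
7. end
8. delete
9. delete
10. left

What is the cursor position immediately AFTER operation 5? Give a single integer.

After op 1 (select(1,4) replace("HWJ")): buf='MHWJT' cursor=4
After op 2 (select(3,4) replace("L")): buf='MHWLT' cursor=4
After op 3 (home): buf='MHWLT' cursor=0
After op 4 (insert('K')): buf='KMHWLT' cursor=1
After op 5 (insert('X')): buf='KXMHWLT' cursor=2

Answer: 2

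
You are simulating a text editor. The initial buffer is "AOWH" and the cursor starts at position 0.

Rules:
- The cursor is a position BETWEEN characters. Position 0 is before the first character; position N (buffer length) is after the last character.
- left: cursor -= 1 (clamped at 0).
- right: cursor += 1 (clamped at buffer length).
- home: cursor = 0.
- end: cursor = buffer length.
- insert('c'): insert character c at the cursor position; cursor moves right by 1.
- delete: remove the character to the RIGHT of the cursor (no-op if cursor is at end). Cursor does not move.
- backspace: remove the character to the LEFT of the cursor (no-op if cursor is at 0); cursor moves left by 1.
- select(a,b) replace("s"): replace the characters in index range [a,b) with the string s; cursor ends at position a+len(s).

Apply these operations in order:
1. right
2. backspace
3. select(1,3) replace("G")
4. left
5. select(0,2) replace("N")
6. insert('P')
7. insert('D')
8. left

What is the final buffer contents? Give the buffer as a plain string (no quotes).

After op 1 (right): buf='AOWH' cursor=1
After op 2 (backspace): buf='OWH' cursor=0
After op 3 (select(1,3) replace("G")): buf='OG' cursor=2
After op 4 (left): buf='OG' cursor=1
After op 5 (select(0,2) replace("N")): buf='N' cursor=1
After op 6 (insert('P')): buf='NP' cursor=2
After op 7 (insert('D')): buf='NPD' cursor=3
After op 8 (left): buf='NPD' cursor=2

Answer: NPD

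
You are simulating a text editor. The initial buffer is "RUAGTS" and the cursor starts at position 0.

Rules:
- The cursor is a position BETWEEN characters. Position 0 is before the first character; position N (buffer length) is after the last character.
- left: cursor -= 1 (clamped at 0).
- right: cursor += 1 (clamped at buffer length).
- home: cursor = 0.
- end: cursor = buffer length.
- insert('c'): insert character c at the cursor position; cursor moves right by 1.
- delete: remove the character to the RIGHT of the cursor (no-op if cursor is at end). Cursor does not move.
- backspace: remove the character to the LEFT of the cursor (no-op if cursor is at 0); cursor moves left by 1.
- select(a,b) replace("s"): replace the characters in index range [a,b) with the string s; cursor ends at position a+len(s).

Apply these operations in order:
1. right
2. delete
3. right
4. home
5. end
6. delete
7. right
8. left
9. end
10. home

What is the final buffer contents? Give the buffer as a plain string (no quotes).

Answer: RAGTS

Derivation:
After op 1 (right): buf='RUAGTS' cursor=1
After op 2 (delete): buf='RAGTS' cursor=1
After op 3 (right): buf='RAGTS' cursor=2
After op 4 (home): buf='RAGTS' cursor=0
After op 5 (end): buf='RAGTS' cursor=5
After op 6 (delete): buf='RAGTS' cursor=5
After op 7 (right): buf='RAGTS' cursor=5
After op 8 (left): buf='RAGTS' cursor=4
After op 9 (end): buf='RAGTS' cursor=5
After op 10 (home): buf='RAGTS' cursor=0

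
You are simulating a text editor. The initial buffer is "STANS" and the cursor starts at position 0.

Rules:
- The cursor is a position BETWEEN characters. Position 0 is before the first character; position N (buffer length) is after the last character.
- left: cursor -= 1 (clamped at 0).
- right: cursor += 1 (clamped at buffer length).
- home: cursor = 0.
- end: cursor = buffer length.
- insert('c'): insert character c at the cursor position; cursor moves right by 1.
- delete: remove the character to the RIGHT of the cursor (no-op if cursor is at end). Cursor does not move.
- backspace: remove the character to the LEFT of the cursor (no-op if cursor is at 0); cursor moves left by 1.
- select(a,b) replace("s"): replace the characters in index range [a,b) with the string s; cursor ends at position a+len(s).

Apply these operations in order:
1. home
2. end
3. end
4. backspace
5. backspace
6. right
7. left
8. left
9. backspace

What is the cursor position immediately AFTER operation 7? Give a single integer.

After op 1 (home): buf='STANS' cursor=0
After op 2 (end): buf='STANS' cursor=5
After op 3 (end): buf='STANS' cursor=5
After op 4 (backspace): buf='STAN' cursor=4
After op 5 (backspace): buf='STA' cursor=3
After op 6 (right): buf='STA' cursor=3
After op 7 (left): buf='STA' cursor=2

Answer: 2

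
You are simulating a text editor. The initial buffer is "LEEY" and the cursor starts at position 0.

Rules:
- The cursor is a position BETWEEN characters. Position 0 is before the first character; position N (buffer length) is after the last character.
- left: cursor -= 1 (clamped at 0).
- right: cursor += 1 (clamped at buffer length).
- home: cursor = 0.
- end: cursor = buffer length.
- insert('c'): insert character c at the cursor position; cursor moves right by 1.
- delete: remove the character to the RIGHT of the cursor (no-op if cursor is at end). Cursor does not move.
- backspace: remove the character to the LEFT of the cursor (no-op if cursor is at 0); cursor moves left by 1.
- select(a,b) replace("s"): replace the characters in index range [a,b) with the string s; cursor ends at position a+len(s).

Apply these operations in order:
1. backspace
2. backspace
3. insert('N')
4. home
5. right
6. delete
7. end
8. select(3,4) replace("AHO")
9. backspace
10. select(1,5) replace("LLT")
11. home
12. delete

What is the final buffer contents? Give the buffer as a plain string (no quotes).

Answer: LLT

Derivation:
After op 1 (backspace): buf='LEEY' cursor=0
After op 2 (backspace): buf='LEEY' cursor=0
After op 3 (insert('N')): buf='NLEEY' cursor=1
After op 4 (home): buf='NLEEY' cursor=0
After op 5 (right): buf='NLEEY' cursor=1
After op 6 (delete): buf='NEEY' cursor=1
After op 7 (end): buf='NEEY' cursor=4
After op 8 (select(3,4) replace("AHO")): buf='NEEAHO' cursor=6
After op 9 (backspace): buf='NEEAH' cursor=5
After op 10 (select(1,5) replace("LLT")): buf='NLLT' cursor=4
After op 11 (home): buf='NLLT' cursor=0
After op 12 (delete): buf='LLT' cursor=0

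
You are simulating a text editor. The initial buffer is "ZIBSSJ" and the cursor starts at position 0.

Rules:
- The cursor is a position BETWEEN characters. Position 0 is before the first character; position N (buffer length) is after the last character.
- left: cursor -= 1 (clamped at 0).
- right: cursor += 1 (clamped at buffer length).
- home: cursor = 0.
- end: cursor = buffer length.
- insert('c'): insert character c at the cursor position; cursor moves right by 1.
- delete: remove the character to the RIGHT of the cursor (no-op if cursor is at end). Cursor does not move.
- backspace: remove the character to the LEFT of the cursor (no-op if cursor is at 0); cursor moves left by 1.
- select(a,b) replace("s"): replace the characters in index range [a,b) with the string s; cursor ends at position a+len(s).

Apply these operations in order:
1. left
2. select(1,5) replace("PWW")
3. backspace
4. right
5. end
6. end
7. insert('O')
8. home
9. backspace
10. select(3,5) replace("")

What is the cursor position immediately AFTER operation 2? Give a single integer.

After op 1 (left): buf='ZIBSSJ' cursor=0
After op 2 (select(1,5) replace("PWW")): buf='ZPWWJ' cursor=4

Answer: 4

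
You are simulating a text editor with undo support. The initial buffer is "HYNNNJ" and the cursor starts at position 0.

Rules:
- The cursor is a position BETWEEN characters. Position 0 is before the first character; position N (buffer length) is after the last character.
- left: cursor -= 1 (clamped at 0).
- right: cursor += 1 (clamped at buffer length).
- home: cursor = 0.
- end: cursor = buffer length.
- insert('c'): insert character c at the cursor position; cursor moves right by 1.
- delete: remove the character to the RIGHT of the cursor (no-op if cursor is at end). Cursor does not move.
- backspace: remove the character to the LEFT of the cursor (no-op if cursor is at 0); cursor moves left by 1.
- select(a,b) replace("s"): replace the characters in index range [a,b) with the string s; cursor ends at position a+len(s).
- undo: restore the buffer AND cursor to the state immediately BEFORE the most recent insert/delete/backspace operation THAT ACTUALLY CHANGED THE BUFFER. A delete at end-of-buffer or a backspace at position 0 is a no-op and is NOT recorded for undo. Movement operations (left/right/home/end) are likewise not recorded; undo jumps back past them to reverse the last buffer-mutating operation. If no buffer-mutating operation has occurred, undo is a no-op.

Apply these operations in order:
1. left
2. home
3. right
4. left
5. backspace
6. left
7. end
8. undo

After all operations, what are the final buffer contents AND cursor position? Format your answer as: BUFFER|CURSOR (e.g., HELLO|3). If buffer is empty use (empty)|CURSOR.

After op 1 (left): buf='HYNNNJ' cursor=0
After op 2 (home): buf='HYNNNJ' cursor=0
After op 3 (right): buf='HYNNNJ' cursor=1
After op 4 (left): buf='HYNNNJ' cursor=0
After op 5 (backspace): buf='HYNNNJ' cursor=0
After op 6 (left): buf='HYNNNJ' cursor=0
After op 7 (end): buf='HYNNNJ' cursor=6
After op 8 (undo): buf='HYNNNJ' cursor=6

Answer: HYNNNJ|6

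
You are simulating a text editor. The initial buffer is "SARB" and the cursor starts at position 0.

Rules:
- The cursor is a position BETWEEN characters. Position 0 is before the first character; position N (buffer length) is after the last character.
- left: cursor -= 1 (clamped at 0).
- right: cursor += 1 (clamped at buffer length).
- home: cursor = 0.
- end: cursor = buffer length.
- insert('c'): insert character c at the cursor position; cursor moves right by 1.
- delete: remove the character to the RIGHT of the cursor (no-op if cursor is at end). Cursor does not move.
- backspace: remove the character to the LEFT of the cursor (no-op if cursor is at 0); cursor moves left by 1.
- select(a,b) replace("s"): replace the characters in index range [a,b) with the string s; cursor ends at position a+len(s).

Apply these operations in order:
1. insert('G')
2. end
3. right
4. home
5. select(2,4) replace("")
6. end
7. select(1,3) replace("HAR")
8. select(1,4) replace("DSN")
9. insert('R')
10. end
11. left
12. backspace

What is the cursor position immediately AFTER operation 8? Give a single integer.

After op 1 (insert('G')): buf='GSARB' cursor=1
After op 2 (end): buf='GSARB' cursor=5
After op 3 (right): buf='GSARB' cursor=5
After op 4 (home): buf='GSARB' cursor=0
After op 5 (select(2,4) replace("")): buf='GSB' cursor=2
After op 6 (end): buf='GSB' cursor=3
After op 7 (select(1,3) replace("HAR")): buf='GHAR' cursor=4
After op 8 (select(1,4) replace("DSN")): buf='GDSN' cursor=4

Answer: 4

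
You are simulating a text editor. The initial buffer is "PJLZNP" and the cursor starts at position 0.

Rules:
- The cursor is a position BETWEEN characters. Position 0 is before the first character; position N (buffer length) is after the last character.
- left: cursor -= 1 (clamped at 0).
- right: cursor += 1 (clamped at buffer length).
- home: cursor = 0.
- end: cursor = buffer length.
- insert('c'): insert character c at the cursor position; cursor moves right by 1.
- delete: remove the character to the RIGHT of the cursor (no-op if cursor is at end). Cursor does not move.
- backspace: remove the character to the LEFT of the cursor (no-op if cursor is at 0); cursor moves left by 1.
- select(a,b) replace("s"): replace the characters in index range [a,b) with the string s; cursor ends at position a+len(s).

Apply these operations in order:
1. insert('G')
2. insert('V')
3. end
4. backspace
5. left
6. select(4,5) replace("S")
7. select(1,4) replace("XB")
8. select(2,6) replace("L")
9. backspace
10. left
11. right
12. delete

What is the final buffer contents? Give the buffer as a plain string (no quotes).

Answer: GX

Derivation:
After op 1 (insert('G')): buf='GPJLZNP' cursor=1
After op 2 (insert('V')): buf='GVPJLZNP' cursor=2
After op 3 (end): buf='GVPJLZNP' cursor=8
After op 4 (backspace): buf='GVPJLZN' cursor=7
After op 5 (left): buf='GVPJLZN' cursor=6
After op 6 (select(4,5) replace("S")): buf='GVPJSZN' cursor=5
After op 7 (select(1,4) replace("XB")): buf='GXBSZN' cursor=3
After op 8 (select(2,6) replace("L")): buf='GXL' cursor=3
After op 9 (backspace): buf='GX' cursor=2
After op 10 (left): buf='GX' cursor=1
After op 11 (right): buf='GX' cursor=2
After op 12 (delete): buf='GX' cursor=2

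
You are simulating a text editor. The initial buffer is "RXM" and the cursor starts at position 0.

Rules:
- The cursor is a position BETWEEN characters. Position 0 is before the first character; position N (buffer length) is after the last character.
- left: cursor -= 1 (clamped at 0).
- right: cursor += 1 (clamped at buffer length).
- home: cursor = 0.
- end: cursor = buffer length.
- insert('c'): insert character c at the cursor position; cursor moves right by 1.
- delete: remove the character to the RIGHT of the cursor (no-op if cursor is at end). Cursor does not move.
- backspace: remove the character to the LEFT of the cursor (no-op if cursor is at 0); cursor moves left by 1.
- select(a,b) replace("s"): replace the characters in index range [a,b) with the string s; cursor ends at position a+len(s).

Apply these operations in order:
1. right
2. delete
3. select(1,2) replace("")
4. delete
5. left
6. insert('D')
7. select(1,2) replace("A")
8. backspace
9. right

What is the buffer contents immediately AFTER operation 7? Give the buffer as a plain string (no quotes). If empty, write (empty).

After op 1 (right): buf='RXM' cursor=1
After op 2 (delete): buf='RM' cursor=1
After op 3 (select(1,2) replace("")): buf='R' cursor=1
After op 4 (delete): buf='R' cursor=1
After op 5 (left): buf='R' cursor=0
After op 6 (insert('D')): buf='DR' cursor=1
After op 7 (select(1,2) replace("A")): buf='DA' cursor=2

Answer: DA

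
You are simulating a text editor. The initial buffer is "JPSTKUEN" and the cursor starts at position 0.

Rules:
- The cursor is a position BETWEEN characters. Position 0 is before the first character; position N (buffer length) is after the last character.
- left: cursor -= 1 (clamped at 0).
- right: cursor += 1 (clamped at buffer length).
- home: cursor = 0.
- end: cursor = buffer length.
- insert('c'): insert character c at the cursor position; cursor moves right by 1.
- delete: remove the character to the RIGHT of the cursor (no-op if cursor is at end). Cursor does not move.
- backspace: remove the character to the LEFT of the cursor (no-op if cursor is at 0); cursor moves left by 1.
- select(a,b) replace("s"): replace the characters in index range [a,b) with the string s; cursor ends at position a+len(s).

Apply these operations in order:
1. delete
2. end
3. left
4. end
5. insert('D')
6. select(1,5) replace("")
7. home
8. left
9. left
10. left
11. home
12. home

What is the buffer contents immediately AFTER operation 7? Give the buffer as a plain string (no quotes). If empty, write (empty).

Answer: PEND

Derivation:
After op 1 (delete): buf='PSTKUEN' cursor=0
After op 2 (end): buf='PSTKUEN' cursor=7
After op 3 (left): buf='PSTKUEN' cursor=6
After op 4 (end): buf='PSTKUEN' cursor=7
After op 5 (insert('D')): buf='PSTKUEND' cursor=8
After op 6 (select(1,5) replace("")): buf='PEND' cursor=1
After op 7 (home): buf='PEND' cursor=0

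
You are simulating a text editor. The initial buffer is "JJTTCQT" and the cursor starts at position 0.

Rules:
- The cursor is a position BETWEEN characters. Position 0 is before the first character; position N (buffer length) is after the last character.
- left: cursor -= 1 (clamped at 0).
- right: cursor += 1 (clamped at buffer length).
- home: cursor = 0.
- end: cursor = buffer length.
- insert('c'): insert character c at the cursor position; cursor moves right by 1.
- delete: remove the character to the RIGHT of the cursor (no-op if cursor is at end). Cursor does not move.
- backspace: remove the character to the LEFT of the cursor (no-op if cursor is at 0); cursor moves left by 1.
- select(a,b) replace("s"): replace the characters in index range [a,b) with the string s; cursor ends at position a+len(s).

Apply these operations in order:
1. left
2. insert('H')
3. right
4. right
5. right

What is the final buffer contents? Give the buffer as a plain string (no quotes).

After op 1 (left): buf='JJTTCQT' cursor=0
After op 2 (insert('H')): buf='HJJTTCQT' cursor=1
After op 3 (right): buf='HJJTTCQT' cursor=2
After op 4 (right): buf='HJJTTCQT' cursor=3
After op 5 (right): buf='HJJTTCQT' cursor=4

Answer: HJJTTCQT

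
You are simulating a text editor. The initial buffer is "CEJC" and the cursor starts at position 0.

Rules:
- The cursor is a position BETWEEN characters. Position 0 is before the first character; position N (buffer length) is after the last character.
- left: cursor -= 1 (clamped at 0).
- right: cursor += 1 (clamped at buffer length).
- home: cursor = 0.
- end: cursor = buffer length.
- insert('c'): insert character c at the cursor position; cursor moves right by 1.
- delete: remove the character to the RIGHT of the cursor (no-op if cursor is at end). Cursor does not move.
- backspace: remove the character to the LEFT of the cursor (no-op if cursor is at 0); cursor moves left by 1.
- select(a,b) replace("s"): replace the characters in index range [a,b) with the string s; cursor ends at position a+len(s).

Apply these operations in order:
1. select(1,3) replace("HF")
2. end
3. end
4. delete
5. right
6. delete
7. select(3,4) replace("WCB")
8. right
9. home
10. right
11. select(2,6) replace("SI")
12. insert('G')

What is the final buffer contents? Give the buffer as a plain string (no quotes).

After op 1 (select(1,3) replace("HF")): buf='CHFC' cursor=3
After op 2 (end): buf='CHFC' cursor=4
After op 3 (end): buf='CHFC' cursor=4
After op 4 (delete): buf='CHFC' cursor=4
After op 5 (right): buf='CHFC' cursor=4
After op 6 (delete): buf='CHFC' cursor=4
After op 7 (select(3,4) replace("WCB")): buf='CHFWCB' cursor=6
After op 8 (right): buf='CHFWCB' cursor=6
After op 9 (home): buf='CHFWCB' cursor=0
After op 10 (right): buf='CHFWCB' cursor=1
After op 11 (select(2,6) replace("SI")): buf='CHSI' cursor=4
After op 12 (insert('G')): buf='CHSIG' cursor=5

Answer: CHSIG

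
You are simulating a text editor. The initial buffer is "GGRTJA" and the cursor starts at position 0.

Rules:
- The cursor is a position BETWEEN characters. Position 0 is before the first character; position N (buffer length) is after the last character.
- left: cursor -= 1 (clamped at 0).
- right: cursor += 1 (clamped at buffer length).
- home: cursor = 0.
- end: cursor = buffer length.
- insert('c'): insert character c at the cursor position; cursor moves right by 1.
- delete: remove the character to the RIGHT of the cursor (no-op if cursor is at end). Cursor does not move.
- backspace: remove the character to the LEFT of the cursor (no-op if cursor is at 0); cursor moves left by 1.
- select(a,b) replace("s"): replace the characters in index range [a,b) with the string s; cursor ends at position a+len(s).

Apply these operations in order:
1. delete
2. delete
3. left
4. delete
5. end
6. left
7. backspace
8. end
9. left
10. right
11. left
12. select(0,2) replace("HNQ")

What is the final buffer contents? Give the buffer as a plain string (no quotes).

Answer: HNQ

Derivation:
After op 1 (delete): buf='GRTJA' cursor=0
After op 2 (delete): buf='RTJA' cursor=0
After op 3 (left): buf='RTJA' cursor=0
After op 4 (delete): buf='TJA' cursor=0
After op 5 (end): buf='TJA' cursor=3
After op 6 (left): buf='TJA' cursor=2
After op 7 (backspace): buf='TA' cursor=1
After op 8 (end): buf='TA' cursor=2
After op 9 (left): buf='TA' cursor=1
After op 10 (right): buf='TA' cursor=2
After op 11 (left): buf='TA' cursor=1
After op 12 (select(0,2) replace("HNQ")): buf='HNQ' cursor=3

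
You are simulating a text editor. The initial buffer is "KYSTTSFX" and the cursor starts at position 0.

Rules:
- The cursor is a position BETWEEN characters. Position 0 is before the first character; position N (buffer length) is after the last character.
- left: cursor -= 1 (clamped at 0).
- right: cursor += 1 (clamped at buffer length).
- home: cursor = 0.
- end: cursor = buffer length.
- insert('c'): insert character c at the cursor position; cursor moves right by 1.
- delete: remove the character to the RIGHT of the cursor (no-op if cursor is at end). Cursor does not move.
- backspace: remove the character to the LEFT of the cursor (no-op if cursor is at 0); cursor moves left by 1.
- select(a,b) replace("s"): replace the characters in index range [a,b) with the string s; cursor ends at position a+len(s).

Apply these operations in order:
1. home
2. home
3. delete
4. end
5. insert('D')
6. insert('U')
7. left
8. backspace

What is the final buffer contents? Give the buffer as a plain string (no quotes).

After op 1 (home): buf='KYSTTSFX' cursor=0
After op 2 (home): buf='KYSTTSFX' cursor=0
After op 3 (delete): buf='YSTTSFX' cursor=0
After op 4 (end): buf='YSTTSFX' cursor=7
After op 5 (insert('D')): buf='YSTTSFXD' cursor=8
After op 6 (insert('U')): buf='YSTTSFXDU' cursor=9
After op 7 (left): buf='YSTTSFXDU' cursor=8
After op 8 (backspace): buf='YSTTSFXU' cursor=7

Answer: YSTTSFXU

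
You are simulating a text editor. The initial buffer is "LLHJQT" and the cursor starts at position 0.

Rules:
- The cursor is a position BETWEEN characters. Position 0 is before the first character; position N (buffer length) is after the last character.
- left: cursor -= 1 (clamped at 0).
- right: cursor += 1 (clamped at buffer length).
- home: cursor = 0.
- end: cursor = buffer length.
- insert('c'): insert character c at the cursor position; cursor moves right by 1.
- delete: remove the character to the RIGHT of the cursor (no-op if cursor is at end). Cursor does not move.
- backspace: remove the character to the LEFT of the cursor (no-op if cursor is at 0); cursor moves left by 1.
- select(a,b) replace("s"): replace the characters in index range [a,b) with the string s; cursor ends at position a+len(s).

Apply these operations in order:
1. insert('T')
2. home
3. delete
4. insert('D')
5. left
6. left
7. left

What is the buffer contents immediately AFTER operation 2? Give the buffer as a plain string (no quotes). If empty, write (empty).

Answer: TLLHJQT

Derivation:
After op 1 (insert('T')): buf='TLLHJQT' cursor=1
After op 2 (home): buf='TLLHJQT' cursor=0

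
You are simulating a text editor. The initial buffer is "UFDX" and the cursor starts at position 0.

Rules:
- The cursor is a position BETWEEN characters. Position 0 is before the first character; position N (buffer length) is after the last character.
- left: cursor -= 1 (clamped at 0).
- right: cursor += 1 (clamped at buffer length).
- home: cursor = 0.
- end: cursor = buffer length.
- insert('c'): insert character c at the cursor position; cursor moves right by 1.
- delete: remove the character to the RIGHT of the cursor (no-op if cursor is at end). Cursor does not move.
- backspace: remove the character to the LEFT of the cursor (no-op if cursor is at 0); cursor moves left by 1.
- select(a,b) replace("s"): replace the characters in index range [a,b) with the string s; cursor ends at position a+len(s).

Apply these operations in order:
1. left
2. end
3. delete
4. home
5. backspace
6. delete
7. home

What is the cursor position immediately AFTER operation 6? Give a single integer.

After op 1 (left): buf='UFDX' cursor=0
After op 2 (end): buf='UFDX' cursor=4
After op 3 (delete): buf='UFDX' cursor=4
After op 4 (home): buf='UFDX' cursor=0
After op 5 (backspace): buf='UFDX' cursor=0
After op 6 (delete): buf='FDX' cursor=0

Answer: 0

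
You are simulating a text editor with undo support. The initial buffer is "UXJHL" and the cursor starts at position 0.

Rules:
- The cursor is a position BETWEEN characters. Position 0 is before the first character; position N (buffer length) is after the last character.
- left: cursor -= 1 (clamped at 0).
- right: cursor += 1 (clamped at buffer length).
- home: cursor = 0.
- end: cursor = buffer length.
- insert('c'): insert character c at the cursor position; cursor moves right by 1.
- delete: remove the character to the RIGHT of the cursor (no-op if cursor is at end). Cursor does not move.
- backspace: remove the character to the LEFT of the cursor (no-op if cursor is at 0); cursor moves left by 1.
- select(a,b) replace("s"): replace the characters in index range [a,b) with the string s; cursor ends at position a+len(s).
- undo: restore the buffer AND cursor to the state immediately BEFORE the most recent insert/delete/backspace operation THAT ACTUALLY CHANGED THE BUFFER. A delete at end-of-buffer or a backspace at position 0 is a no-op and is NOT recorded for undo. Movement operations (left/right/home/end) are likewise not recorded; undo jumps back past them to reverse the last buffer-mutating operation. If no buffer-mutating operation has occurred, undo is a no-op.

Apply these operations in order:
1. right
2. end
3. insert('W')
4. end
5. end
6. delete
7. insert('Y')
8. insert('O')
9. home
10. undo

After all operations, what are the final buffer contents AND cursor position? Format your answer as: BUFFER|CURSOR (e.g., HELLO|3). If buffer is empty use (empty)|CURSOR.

After op 1 (right): buf='UXJHL' cursor=1
After op 2 (end): buf='UXJHL' cursor=5
After op 3 (insert('W')): buf='UXJHLW' cursor=6
After op 4 (end): buf='UXJHLW' cursor=6
After op 5 (end): buf='UXJHLW' cursor=6
After op 6 (delete): buf='UXJHLW' cursor=6
After op 7 (insert('Y')): buf='UXJHLWY' cursor=7
After op 8 (insert('O')): buf='UXJHLWYO' cursor=8
After op 9 (home): buf='UXJHLWYO' cursor=0
After op 10 (undo): buf='UXJHLWY' cursor=7

Answer: UXJHLWY|7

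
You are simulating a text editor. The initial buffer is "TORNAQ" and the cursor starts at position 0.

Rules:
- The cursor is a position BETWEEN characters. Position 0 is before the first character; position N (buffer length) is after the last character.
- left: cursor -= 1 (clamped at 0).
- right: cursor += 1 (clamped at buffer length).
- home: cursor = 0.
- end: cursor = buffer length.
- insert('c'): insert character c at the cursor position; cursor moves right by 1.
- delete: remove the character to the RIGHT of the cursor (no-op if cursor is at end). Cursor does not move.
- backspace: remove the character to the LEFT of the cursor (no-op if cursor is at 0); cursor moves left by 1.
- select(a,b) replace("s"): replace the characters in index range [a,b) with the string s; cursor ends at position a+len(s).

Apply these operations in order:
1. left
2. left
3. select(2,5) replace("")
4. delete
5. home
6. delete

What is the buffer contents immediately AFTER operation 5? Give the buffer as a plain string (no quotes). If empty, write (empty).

Answer: TO

Derivation:
After op 1 (left): buf='TORNAQ' cursor=0
After op 2 (left): buf='TORNAQ' cursor=0
After op 3 (select(2,5) replace("")): buf='TOQ' cursor=2
After op 4 (delete): buf='TO' cursor=2
After op 5 (home): buf='TO' cursor=0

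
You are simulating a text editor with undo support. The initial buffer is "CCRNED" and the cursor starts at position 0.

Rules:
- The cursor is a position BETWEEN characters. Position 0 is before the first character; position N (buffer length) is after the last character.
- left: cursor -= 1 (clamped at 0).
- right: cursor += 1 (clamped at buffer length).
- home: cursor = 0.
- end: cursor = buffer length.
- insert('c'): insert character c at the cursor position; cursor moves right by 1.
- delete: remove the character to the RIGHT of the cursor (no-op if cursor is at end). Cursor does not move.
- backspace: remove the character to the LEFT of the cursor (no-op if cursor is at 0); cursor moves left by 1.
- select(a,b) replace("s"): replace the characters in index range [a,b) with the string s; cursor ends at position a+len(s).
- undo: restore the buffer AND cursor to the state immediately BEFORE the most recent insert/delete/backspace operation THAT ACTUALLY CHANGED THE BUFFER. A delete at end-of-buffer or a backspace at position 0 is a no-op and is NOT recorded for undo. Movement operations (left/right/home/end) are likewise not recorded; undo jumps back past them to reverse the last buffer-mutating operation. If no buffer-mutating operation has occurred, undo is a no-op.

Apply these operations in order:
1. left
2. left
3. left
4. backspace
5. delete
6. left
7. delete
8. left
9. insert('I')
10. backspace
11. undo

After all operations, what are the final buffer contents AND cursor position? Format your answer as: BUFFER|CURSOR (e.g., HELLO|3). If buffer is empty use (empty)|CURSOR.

Answer: IRNED|1

Derivation:
After op 1 (left): buf='CCRNED' cursor=0
After op 2 (left): buf='CCRNED' cursor=0
After op 3 (left): buf='CCRNED' cursor=0
After op 4 (backspace): buf='CCRNED' cursor=0
After op 5 (delete): buf='CRNED' cursor=0
After op 6 (left): buf='CRNED' cursor=0
After op 7 (delete): buf='RNED' cursor=0
After op 8 (left): buf='RNED' cursor=0
After op 9 (insert('I')): buf='IRNED' cursor=1
After op 10 (backspace): buf='RNED' cursor=0
After op 11 (undo): buf='IRNED' cursor=1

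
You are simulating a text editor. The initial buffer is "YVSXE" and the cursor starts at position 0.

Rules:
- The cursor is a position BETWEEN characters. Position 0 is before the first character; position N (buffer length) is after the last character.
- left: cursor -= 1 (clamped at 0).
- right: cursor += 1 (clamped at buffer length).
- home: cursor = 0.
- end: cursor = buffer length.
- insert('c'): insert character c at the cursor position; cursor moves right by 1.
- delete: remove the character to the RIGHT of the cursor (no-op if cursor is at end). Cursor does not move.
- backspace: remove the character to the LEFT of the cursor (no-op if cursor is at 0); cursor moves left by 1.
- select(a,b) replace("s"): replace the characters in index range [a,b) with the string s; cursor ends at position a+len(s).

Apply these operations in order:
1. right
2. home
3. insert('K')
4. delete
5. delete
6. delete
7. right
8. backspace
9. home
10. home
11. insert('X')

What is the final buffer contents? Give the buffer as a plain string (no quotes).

After op 1 (right): buf='YVSXE' cursor=1
After op 2 (home): buf='YVSXE' cursor=0
After op 3 (insert('K')): buf='KYVSXE' cursor=1
After op 4 (delete): buf='KVSXE' cursor=1
After op 5 (delete): buf='KSXE' cursor=1
After op 6 (delete): buf='KXE' cursor=1
After op 7 (right): buf='KXE' cursor=2
After op 8 (backspace): buf='KE' cursor=1
After op 9 (home): buf='KE' cursor=0
After op 10 (home): buf='KE' cursor=0
After op 11 (insert('X')): buf='XKE' cursor=1

Answer: XKE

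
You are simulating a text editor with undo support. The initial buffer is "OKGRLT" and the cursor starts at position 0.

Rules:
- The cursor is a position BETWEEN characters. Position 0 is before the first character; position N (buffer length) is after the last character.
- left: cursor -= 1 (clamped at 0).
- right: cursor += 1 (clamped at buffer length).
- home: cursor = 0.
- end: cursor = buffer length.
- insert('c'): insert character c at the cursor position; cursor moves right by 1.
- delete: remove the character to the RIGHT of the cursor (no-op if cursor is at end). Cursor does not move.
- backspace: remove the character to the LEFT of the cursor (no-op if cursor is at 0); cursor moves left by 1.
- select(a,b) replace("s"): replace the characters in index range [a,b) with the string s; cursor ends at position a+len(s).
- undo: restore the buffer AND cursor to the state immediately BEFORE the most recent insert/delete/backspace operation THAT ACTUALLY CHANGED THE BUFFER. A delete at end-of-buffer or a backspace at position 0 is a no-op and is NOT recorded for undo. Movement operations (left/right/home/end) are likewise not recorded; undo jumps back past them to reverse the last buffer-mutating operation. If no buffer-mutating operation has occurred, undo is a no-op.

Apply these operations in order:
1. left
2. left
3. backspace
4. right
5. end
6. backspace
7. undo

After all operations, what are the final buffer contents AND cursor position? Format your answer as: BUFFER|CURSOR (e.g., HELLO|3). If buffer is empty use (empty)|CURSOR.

After op 1 (left): buf='OKGRLT' cursor=0
After op 2 (left): buf='OKGRLT' cursor=0
After op 3 (backspace): buf='OKGRLT' cursor=0
After op 4 (right): buf='OKGRLT' cursor=1
After op 5 (end): buf='OKGRLT' cursor=6
After op 6 (backspace): buf='OKGRL' cursor=5
After op 7 (undo): buf='OKGRLT' cursor=6

Answer: OKGRLT|6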